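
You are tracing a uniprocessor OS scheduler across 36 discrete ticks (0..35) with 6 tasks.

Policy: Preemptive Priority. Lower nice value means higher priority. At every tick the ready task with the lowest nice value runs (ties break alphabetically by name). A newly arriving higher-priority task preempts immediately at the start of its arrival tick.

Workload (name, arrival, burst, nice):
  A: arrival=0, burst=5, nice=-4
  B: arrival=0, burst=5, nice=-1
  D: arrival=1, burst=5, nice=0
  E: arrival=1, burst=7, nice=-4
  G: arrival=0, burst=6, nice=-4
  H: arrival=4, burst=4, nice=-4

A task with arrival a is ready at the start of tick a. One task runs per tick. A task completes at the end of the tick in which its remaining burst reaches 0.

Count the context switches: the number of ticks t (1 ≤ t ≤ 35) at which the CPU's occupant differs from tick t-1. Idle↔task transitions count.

t=0: ready={A,B,G} → run A
t=1: ready={A,B,D,E,G} → run A
t=2: ready={A,B,D,E,G} → run A
t=3: ready={A,B,D,E,G} → run A
t=4: ready={A,B,D,E,G,H} → run A
t=5: ready={B,D,E,G,H} → run E
t=6: ready={B,D,E,G,H} → run E
t=7: ready={B,D,E,G,H} → run E
t=8: ready={B,D,E,G,H} → run E
t=9: ready={B,D,E,G,H} → run E
t=10: ready={B,D,E,G,H} → run E
t=11: ready={B,D,E,G,H} → run E
t=12: ready={B,D,G,H} → run G
t=13: ready={B,D,G,H} → run G
t=14: ready={B,D,G,H} → run G
t=15: ready={B,D,G,H} → run G
t=16: ready={B,D,G,H} → run G
t=17: ready={B,D,G,H} → run G
t=18: ready={B,D,H} → run H
t=19: ready={B,D,H} → run H
t=20: ready={B,D,H} → run H
t=21: ready={B,D,H} → run H
t=22: ready={B,D} → run B
t=23: ready={B,D} → run B
t=24: ready={B,D} → run B
t=25: ready={B,D} → run B
t=26: ready={B,D} → run B
t=27: ready={D} → run D
t=28: ready={D} → run D
t=29: ready={D} → run D
t=30: ready={D} → run D
t=31: ready={D} → run D
t=32: (idle)
t=33: (idle)
t=34: (idle)
t=35: (idle)

context switches = 6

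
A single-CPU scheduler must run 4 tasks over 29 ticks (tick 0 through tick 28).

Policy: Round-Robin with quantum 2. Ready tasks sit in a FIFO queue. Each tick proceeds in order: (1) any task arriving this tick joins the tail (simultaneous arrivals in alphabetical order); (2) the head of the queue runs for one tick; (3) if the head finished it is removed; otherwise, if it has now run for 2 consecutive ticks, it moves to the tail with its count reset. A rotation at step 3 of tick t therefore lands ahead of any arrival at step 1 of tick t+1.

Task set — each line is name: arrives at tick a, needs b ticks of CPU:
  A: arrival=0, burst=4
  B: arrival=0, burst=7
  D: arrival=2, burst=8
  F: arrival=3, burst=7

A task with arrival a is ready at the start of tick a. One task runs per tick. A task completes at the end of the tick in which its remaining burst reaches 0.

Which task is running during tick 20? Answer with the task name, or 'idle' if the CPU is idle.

running at tick 20 = F

t=0: queue=[A,B] q_used=0 → run A
t=1: queue=[A,B] q_used=1 → run A
t=2: queue=[B,A,D] q_used=0 → run B
t=3: queue=[B,A,D,F] q_used=1 → run B
t=4: queue=[A,D,F,B] q_used=0 → run A
t=5: queue=[A,D,F,B] q_used=1 → run A
t=6: queue=[D,F,B] q_used=0 → run D
t=7: queue=[D,F,B] q_used=1 → run D
t=8: queue=[F,B,D] q_used=0 → run F
t=9: queue=[F,B,D] q_used=1 → run F
t=10: queue=[B,D,F] q_used=0 → run B
t=11: queue=[B,D,F] q_used=1 → run B
t=12: queue=[D,F,B] q_used=0 → run D
t=13: queue=[D,F,B] q_used=1 → run D
t=14: queue=[F,B,D] q_used=0 → run F
t=15: queue=[F,B,D] q_used=1 → run F
t=16: queue=[B,D,F] q_used=0 → run B
t=17: queue=[B,D,F] q_used=1 → run B
t=18: queue=[D,F,B] q_used=0 → run D
t=19: queue=[D,F,B] q_used=1 → run D
t=20: queue=[F,B,D] q_used=0 → run F
t=21: queue=[F,B,D] q_used=1 → run F
t=22: queue=[B,D,F] q_used=0 → run B
t=23: queue=[D,F] q_used=0 → run D
t=24: queue=[D,F] q_used=1 → run D
t=25: queue=[F] q_used=0 → run F
t=26: (idle)
t=27: (idle)
t=28: (idle)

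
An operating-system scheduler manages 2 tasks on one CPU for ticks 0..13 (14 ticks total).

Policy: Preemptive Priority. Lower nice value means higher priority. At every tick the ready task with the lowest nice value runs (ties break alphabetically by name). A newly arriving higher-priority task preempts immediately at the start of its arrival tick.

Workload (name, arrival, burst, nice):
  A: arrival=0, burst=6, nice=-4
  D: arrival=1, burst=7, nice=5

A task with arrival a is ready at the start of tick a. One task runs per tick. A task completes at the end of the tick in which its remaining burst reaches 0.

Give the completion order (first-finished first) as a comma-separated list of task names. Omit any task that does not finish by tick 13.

t=0: ready={A} → run A
t=1: ready={A,D} → run A
t=2: ready={A,D} → run A
t=3: ready={A,D} → run A
t=4: ready={A,D} → run A
t=5: ready={A,D} → run A
t=6: ready={D} → run D
t=7: ready={D} → run D
t=8: ready={D} → run D
t=9: ready={D} → run D
t=10: ready={D} → run D
t=11: ready={D} → run D
t=12: ready={D} → run D
t=13: (idle)

completion order = A, D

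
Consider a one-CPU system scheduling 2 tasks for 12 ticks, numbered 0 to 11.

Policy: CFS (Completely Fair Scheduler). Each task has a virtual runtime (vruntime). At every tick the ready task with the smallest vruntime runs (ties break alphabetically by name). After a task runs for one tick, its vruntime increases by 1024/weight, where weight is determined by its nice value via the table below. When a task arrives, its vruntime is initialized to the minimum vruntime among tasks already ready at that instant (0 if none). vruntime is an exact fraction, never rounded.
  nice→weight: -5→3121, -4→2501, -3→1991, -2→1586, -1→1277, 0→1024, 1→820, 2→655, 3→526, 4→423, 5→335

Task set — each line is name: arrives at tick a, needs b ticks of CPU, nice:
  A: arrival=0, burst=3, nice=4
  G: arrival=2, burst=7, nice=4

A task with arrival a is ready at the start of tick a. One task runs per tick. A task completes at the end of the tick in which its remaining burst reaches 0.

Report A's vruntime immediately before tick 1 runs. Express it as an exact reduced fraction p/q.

t=0: vr[A=0] → run A
t=1: vr[A=1024/423] → run A
t=2: vr[A=2048/423 G=2048/423] → run A
t=3: vr[G=2048/423] → run G
t=4: vr[G=1024/141] → run G
t=5: vr[G=4096/423] → run G
t=6: vr[G=5120/423] → run G
t=7: vr[G=2048/141] → run G
t=8: vr[G=7168/423] → run G
t=9: vr[G=8192/423] → run G
t=10: (idle)
t=11: (idle)

vruntime(A, start of tick 1) = 1024/423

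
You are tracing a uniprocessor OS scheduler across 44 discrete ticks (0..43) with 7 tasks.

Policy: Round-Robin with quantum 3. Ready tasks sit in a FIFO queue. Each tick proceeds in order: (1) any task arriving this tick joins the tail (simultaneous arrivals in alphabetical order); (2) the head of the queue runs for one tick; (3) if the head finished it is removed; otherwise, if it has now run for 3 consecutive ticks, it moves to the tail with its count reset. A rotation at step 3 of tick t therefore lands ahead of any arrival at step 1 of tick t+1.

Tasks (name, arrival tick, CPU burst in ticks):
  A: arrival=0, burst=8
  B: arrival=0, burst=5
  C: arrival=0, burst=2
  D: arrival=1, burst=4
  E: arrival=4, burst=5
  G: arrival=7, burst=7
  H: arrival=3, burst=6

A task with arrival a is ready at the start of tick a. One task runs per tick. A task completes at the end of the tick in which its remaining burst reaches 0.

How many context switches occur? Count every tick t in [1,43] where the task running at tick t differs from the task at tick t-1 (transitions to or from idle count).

t=0: queue=[A,B,C] q_used=0 → run A
t=1: queue=[A,B,C,D] q_used=1 → run A
t=2: queue=[A,B,C,D] q_used=2 → run A
t=3: queue=[B,C,D,A,H] q_used=0 → run B
t=4: queue=[B,C,D,A,H,E] q_used=1 → run B
t=5: queue=[B,C,D,A,H,E] q_used=2 → run B
t=6: queue=[C,D,A,H,E,B] q_used=0 → run C
t=7: queue=[C,D,A,H,E,B,G] q_used=1 → run C
t=8: queue=[D,A,H,E,B,G] q_used=0 → run D
t=9: queue=[D,A,H,E,B,G] q_used=1 → run D
t=10: queue=[D,A,H,E,B,G] q_used=2 → run D
t=11: queue=[A,H,E,B,G,D] q_used=0 → run A
t=12: queue=[A,H,E,B,G,D] q_used=1 → run A
t=13: queue=[A,H,E,B,G,D] q_used=2 → run A
t=14: queue=[H,E,B,G,D,A] q_used=0 → run H
t=15: queue=[H,E,B,G,D,A] q_used=1 → run H
t=16: queue=[H,E,B,G,D,A] q_used=2 → run H
t=17: queue=[E,B,G,D,A,H] q_used=0 → run E
t=18: queue=[E,B,G,D,A,H] q_used=1 → run E
t=19: queue=[E,B,G,D,A,H] q_used=2 → run E
t=20: queue=[B,G,D,A,H,E] q_used=0 → run B
t=21: queue=[B,G,D,A,H,E] q_used=1 → run B
t=22: queue=[G,D,A,H,E] q_used=0 → run G
t=23: queue=[G,D,A,H,E] q_used=1 → run G
t=24: queue=[G,D,A,H,E] q_used=2 → run G
t=25: queue=[D,A,H,E,G] q_used=0 → run D
t=26: queue=[A,H,E,G] q_used=0 → run A
t=27: queue=[A,H,E,G] q_used=1 → run A
t=28: queue=[H,E,G] q_used=0 → run H
t=29: queue=[H,E,G] q_used=1 → run H
t=30: queue=[H,E,G] q_used=2 → run H
t=31: queue=[E,G] q_used=0 → run E
t=32: queue=[E,G] q_used=1 → run E
t=33: queue=[G] q_used=0 → run G
t=34: queue=[G] q_used=1 → run G
t=35: queue=[G] q_used=2 → run G
t=36: queue=[G] q_used=0 → run G
t=37: (idle)
t=38: (idle)
t=39: (idle)
t=40: (idle)
t=41: (idle)
t=42: (idle)
t=43: (idle)

context switches = 14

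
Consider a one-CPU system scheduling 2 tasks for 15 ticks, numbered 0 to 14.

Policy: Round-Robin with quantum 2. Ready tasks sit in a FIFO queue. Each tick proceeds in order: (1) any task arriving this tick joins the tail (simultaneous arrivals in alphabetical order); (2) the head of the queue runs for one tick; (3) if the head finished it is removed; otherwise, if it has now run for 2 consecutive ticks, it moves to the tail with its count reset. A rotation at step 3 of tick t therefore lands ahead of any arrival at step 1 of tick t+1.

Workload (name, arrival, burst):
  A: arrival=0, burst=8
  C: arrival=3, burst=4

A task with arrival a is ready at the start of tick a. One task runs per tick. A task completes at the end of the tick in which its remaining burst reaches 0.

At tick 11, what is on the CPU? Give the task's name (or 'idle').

running at tick 11 = A

t=0: queue=[A] q_used=0 → run A
t=1: queue=[A] q_used=1 → run A
t=2: queue=[A] q_used=0 → run A
t=3: queue=[A,C] q_used=1 → run A
t=4: queue=[C,A] q_used=0 → run C
t=5: queue=[C,A] q_used=1 → run C
t=6: queue=[A,C] q_used=0 → run A
t=7: queue=[A,C] q_used=1 → run A
t=8: queue=[C,A] q_used=0 → run C
t=9: queue=[C,A] q_used=1 → run C
t=10: queue=[A] q_used=0 → run A
t=11: queue=[A] q_used=1 → run A
t=12: (idle)
t=13: (idle)
t=14: (idle)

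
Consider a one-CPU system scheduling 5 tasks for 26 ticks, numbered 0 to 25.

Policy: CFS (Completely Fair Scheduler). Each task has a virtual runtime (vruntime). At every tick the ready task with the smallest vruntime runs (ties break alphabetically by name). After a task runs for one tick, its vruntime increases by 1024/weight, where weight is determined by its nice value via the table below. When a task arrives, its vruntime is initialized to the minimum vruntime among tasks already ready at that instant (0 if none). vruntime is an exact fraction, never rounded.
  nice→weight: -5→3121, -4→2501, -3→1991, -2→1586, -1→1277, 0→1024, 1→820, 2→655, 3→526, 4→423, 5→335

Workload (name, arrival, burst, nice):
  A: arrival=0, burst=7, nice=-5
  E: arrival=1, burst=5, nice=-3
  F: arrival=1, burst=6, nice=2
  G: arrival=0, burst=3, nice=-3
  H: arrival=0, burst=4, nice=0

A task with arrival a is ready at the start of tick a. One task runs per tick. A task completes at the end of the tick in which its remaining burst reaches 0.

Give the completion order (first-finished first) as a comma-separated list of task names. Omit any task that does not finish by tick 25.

completion order = G, A, E, H, F

t=0: vr[A=0 G=0 H=0] → run A
t=1: vr[A=1024/3121 E=0 F=0 G=0 H=0] → run E
t=2: vr[A=1024/3121 E=1024/1991 F=0 G=0 H=0] → run F
t=3: vr[A=1024/3121 E=1024/1991 F=1024/655 G=0 H=0] → run G
t=4: vr[A=1024/3121 E=1024/1991 F=1024/655 G=1024/1991 H=0] → run H
t=5: vr[A=1024/3121 E=1024/1991 F=1024/655 G=1024/1991 H=1] → run A
t=6: vr[A=2048/3121 E=1024/1991 F=1024/655 G=1024/1991 H=1] → run E
t=7: vr[A=2048/3121 E=2048/1991 F=1024/655 G=1024/1991 H=1] → run G
t=8: vr[A=2048/3121 E=2048/1991 F=1024/655 G=2048/1991 H=1] → run A
t=9: vr[A=3072/3121 E=2048/1991 F=1024/655 G=2048/1991 H=1] → run A
t=10: vr[A=4096/3121 E=2048/1991 F=1024/655 G=2048/1991 H=1] → run H
t=11: vr[A=4096/3121 E=2048/1991 F=1024/655 G=2048/1991 H=2] → run E
t=12: vr[A=4096/3121 E=3072/1991 F=1024/655 G=2048/1991 H=2] → run G
t=13: vr[A=4096/3121 E=3072/1991 F=1024/655 H=2] → run A
t=14: vr[A=5120/3121 E=3072/1991 F=1024/655 H=2] → run E
t=15: vr[A=5120/3121 E=4096/1991 F=1024/655 H=2] → run F
t=16: vr[A=5120/3121 E=4096/1991 F=2048/655 H=2] → run A
t=17: vr[A=6144/3121 E=4096/1991 F=2048/655 H=2] → run A
t=18: vr[E=4096/1991 F=2048/655 H=2] → run H
t=19: vr[E=4096/1991 F=2048/655 H=3] → run E
t=20: vr[F=2048/655 H=3] → run H
t=21: vr[F=2048/655] → run F
t=22: vr[F=3072/655] → run F
t=23: vr[F=4096/655] → run F
t=24: vr[F=1024/131] → run F
t=25: (idle)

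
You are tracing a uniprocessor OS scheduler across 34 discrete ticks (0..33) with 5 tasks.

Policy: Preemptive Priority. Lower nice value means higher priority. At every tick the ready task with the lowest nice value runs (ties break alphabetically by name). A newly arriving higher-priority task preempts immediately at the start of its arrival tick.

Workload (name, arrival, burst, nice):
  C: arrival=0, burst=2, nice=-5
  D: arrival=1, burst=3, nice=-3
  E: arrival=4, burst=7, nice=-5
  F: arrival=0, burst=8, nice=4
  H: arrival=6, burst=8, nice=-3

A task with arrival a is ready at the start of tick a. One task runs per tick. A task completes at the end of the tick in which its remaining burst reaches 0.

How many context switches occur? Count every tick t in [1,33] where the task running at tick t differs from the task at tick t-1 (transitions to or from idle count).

t=0: ready={C,F} → run C
t=1: ready={C,D,F} → run C
t=2: ready={D,F} → run D
t=3: ready={D,F} → run D
t=4: ready={D,E,F} → run E
t=5: ready={D,E,F} → run E
t=6: ready={D,E,F,H} → run E
t=7: ready={D,E,F,H} → run E
t=8: ready={D,E,F,H} → run E
t=9: ready={D,E,F,H} → run E
t=10: ready={D,E,F,H} → run E
t=11: ready={D,F,H} → run D
t=12: ready={F,H} → run H
t=13: ready={F,H} → run H
t=14: ready={F,H} → run H
t=15: ready={F,H} → run H
t=16: ready={F,H} → run H
t=17: ready={F,H} → run H
t=18: ready={F,H} → run H
t=19: ready={F,H} → run H
t=20: ready={F} → run F
t=21: ready={F} → run F
t=22: ready={F} → run F
t=23: ready={F} → run F
t=24: ready={F} → run F
t=25: ready={F} → run F
t=26: ready={F} → run F
t=27: ready={F} → run F
t=28: (idle)
t=29: (idle)
t=30: (idle)
t=31: (idle)
t=32: (idle)
t=33: (idle)

context switches = 6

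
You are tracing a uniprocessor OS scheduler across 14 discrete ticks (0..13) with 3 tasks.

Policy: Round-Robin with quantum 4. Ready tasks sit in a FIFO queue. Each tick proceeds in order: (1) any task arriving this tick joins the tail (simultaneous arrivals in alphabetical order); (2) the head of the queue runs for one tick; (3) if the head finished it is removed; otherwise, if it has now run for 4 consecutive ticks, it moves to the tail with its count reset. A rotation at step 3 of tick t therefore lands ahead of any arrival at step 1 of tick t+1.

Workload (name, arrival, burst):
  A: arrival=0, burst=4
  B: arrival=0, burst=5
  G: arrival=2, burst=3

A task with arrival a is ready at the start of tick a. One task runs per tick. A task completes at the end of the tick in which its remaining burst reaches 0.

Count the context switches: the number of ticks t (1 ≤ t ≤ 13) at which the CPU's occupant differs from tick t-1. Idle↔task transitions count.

t=0: queue=[A,B] q_used=0 → run A
t=1: queue=[A,B] q_used=1 → run A
t=2: queue=[A,B,G] q_used=2 → run A
t=3: queue=[A,B,G] q_used=3 → run A
t=4: queue=[B,G] q_used=0 → run B
t=5: queue=[B,G] q_used=1 → run B
t=6: queue=[B,G] q_used=2 → run B
t=7: queue=[B,G] q_used=3 → run B
t=8: queue=[G,B] q_used=0 → run G
t=9: queue=[G,B] q_used=1 → run G
t=10: queue=[G,B] q_used=2 → run G
t=11: queue=[B] q_used=0 → run B
t=12: (idle)
t=13: (idle)

context switches = 4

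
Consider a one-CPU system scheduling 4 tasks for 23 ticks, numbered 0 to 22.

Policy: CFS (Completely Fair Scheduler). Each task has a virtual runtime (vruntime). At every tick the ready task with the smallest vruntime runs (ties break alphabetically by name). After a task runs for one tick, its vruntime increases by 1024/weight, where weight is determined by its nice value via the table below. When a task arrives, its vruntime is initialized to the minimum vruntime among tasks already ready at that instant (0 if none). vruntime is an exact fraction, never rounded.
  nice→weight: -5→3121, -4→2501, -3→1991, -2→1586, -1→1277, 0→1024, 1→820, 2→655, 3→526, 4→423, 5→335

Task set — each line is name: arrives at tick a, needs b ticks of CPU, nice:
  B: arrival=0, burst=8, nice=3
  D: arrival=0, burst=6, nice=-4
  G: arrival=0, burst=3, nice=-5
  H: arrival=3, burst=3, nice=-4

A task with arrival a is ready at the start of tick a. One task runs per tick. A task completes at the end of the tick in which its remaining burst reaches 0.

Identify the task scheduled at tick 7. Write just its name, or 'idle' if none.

t=0: vr[B=0 D=0 G=0] → run B
t=1: vr[B=512/263 D=0 G=0] → run D
t=2: vr[B=512/263 D=1024/2501 G=0] → run G
t=3: vr[B=512/263 D=1024/2501 G=1024/3121 H=1024/3121] → run G
t=4: vr[B=512/263 D=1024/2501 G=2048/3121 H=1024/3121] → run H
t=5: vr[B=512/263 D=1024/2501 G=2048/3121 H=5756928/7805621] → run D
t=6: vr[B=512/263 D=2048/2501 G=2048/3121 H=5756928/7805621] → run G
t=7: vr[B=512/263 D=2048/2501 H=5756928/7805621] → run H
t=8: vr[B=512/263 D=2048/2501 H=8952832/7805621] → run D
t=9: vr[B=512/263 D=3072/2501 H=8952832/7805621] → run H
t=10: vr[B=512/263 D=3072/2501] → run D
t=11: vr[B=512/263 D=4096/2501] → run D
t=12: vr[B=512/263 D=5120/2501] → run B
t=13: vr[B=1024/263 D=5120/2501] → run D
t=14: vr[B=1024/263] → run B
t=15: vr[B=1536/263] → run B
t=16: vr[B=2048/263] → run B
t=17: vr[B=2560/263] → run B
t=18: vr[B=3072/263] → run B
t=19: vr[B=3584/263] → run B
t=20: (idle)
t=21: (idle)
t=22: (idle)

running at tick 7 = H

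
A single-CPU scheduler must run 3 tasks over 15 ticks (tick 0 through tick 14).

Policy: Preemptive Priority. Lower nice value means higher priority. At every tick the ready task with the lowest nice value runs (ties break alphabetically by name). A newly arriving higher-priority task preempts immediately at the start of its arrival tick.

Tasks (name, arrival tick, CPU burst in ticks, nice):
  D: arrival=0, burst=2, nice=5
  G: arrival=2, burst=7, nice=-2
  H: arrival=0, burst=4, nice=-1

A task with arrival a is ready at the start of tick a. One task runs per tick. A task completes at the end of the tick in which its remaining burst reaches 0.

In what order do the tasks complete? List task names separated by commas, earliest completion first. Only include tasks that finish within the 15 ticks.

t=0: ready={D,H} → run H
t=1: ready={D,H} → run H
t=2: ready={D,G,H} → run G
t=3: ready={D,G,H} → run G
t=4: ready={D,G,H} → run G
t=5: ready={D,G,H} → run G
t=6: ready={D,G,H} → run G
t=7: ready={D,G,H} → run G
t=8: ready={D,G,H} → run G
t=9: ready={D,H} → run H
t=10: ready={D,H} → run H
t=11: ready={D} → run D
t=12: ready={D} → run D
t=13: (idle)
t=14: (idle)

completion order = G, H, D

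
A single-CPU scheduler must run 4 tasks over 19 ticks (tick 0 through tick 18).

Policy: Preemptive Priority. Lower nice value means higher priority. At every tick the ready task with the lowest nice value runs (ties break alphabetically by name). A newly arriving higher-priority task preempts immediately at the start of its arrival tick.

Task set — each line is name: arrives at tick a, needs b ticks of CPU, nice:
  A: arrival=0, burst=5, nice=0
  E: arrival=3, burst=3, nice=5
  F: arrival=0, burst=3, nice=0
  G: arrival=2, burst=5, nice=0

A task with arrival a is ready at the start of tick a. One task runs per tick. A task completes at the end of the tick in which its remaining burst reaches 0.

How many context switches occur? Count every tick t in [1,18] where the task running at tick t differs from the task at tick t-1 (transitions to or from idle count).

context switches = 4

t=0: ready={A,F} → run A
t=1: ready={A,F} → run A
t=2: ready={A,F,G} → run A
t=3: ready={A,E,F,G} → run A
t=4: ready={A,E,F,G} → run A
t=5: ready={E,F,G} → run F
t=6: ready={E,F,G} → run F
t=7: ready={E,F,G} → run F
t=8: ready={E,G} → run G
t=9: ready={E,G} → run G
t=10: ready={E,G} → run G
t=11: ready={E,G} → run G
t=12: ready={E,G} → run G
t=13: ready={E} → run E
t=14: ready={E} → run E
t=15: ready={E} → run E
t=16: (idle)
t=17: (idle)
t=18: (idle)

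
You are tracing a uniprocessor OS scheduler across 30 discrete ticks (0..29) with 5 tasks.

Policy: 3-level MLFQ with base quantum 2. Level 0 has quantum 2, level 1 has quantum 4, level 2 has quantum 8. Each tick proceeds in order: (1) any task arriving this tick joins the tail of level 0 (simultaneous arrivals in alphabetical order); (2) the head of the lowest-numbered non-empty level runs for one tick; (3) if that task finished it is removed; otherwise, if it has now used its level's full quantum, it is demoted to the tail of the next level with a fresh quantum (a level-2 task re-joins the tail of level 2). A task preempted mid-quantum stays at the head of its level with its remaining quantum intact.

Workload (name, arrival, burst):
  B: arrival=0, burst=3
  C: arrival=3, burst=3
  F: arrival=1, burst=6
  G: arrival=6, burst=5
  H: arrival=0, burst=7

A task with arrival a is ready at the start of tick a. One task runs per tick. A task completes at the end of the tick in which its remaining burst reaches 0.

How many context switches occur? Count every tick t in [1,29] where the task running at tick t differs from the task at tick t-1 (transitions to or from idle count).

t=0: L0/L1/L2 = BH/-/- → run B
t=1: L0/L1/L2 = BHF/-/- → run B
t=2: L0/L1/L2 = HF/B/- → run H
t=3: L0/L1/L2 = HFC/B/- → run H
t=4: L0/L1/L2 = FC/BH/- → run F
t=5: L0/L1/L2 = FC/BH/- → run F
t=6: L0/L1/L2 = CG/BHF/- → run C
t=7: L0/L1/L2 = CG/BHF/- → run C
t=8: L0/L1/L2 = G/BHFC/- → run G
t=9: L0/L1/L2 = G/BHFC/- → run G
t=10: L0/L1/L2 = -/BHFCG/- → run B
t=11: L0/L1/L2 = -/HFCG/- → run H
t=12: L0/L1/L2 = -/HFCG/- → run H
t=13: L0/L1/L2 = -/HFCG/- → run H
t=14: L0/L1/L2 = -/HFCG/- → run H
t=15: L0/L1/L2 = -/FCG/H → run F
t=16: L0/L1/L2 = -/FCG/H → run F
t=17: L0/L1/L2 = -/FCG/H → run F
t=18: L0/L1/L2 = -/FCG/H → run F
t=19: L0/L1/L2 = -/CG/H → run C
t=20: L0/L1/L2 = -/G/H → run G
t=21: L0/L1/L2 = -/G/H → run G
t=22: L0/L1/L2 = -/G/H → run G
t=23: L0/L1/L2 = -/-/H → run H
t=24: (idle)
t=25: (idle)
t=26: (idle)
t=27: (idle)
t=28: (idle)
t=29: (idle)

context switches = 11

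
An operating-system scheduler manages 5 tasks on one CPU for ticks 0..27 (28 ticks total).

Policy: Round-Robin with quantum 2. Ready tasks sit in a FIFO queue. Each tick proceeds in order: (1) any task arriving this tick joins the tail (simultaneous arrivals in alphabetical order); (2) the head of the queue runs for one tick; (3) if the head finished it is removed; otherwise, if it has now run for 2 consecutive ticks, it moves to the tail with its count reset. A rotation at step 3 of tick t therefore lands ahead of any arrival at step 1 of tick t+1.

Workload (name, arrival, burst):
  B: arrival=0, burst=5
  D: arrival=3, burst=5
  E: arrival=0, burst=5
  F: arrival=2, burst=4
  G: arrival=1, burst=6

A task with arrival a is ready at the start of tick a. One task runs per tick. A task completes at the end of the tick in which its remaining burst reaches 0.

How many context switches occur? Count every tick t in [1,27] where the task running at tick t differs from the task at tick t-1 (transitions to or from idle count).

t=0: queue=[B,E] q_used=0 → run B
t=1: queue=[B,E,G] q_used=1 → run B
t=2: queue=[E,G,B,F] q_used=0 → run E
t=3: queue=[E,G,B,F,D] q_used=1 → run E
t=4: queue=[G,B,F,D,E] q_used=0 → run G
t=5: queue=[G,B,F,D,E] q_used=1 → run G
t=6: queue=[B,F,D,E,G] q_used=0 → run B
t=7: queue=[B,F,D,E,G] q_used=1 → run B
t=8: queue=[F,D,E,G,B] q_used=0 → run F
t=9: queue=[F,D,E,G,B] q_used=1 → run F
t=10: queue=[D,E,G,B,F] q_used=0 → run D
t=11: queue=[D,E,G,B,F] q_used=1 → run D
t=12: queue=[E,G,B,F,D] q_used=0 → run E
t=13: queue=[E,G,B,F,D] q_used=1 → run E
t=14: queue=[G,B,F,D,E] q_used=0 → run G
t=15: queue=[G,B,F,D,E] q_used=1 → run G
t=16: queue=[B,F,D,E,G] q_used=0 → run B
t=17: queue=[F,D,E,G] q_used=0 → run F
t=18: queue=[F,D,E,G] q_used=1 → run F
t=19: queue=[D,E,G] q_used=0 → run D
t=20: queue=[D,E,G] q_used=1 → run D
t=21: queue=[E,G,D] q_used=0 → run E
t=22: queue=[G,D] q_used=0 → run G
t=23: queue=[G,D] q_used=1 → run G
t=24: queue=[D] q_used=0 → run D
t=25: (idle)
t=26: (idle)
t=27: (idle)

context switches = 14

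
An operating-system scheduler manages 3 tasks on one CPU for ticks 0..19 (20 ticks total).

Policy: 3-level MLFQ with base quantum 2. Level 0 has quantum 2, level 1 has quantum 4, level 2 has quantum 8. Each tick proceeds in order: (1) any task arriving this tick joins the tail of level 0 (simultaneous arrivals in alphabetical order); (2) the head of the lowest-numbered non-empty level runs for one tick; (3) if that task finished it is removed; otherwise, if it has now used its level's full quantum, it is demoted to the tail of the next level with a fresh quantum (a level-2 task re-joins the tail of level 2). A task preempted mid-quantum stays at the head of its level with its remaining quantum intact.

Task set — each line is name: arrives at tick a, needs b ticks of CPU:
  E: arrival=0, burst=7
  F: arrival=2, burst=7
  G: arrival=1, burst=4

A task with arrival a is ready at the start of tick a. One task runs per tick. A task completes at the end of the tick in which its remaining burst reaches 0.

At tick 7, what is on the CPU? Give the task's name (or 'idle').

running at tick 7 = E

t=0: L0/L1/L2 = E/-/- → run E
t=1: L0/L1/L2 = EG/-/- → run E
t=2: L0/L1/L2 = GF/E/- → run G
t=3: L0/L1/L2 = GF/E/- → run G
t=4: L0/L1/L2 = F/EG/- → run F
t=5: L0/L1/L2 = F/EG/- → run F
t=6: L0/L1/L2 = -/EGF/- → run E
t=7: L0/L1/L2 = -/EGF/- → run E
t=8: L0/L1/L2 = -/EGF/- → run E
t=9: L0/L1/L2 = -/EGF/- → run E
t=10: L0/L1/L2 = -/GF/E → run G
t=11: L0/L1/L2 = -/GF/E → run G
t=12: L0/L1/L2 = -/F/E → run F
t=13: L0/L1/L2 = -/F/E → run F
t=14: L0/L1/L2 = -/F/E → run F
t=15: L0/L1/L2 = -/F/E → run F
t=16: L0/L1/L2 = -/-/EF → run E
t=17: L0/L1/L2 = -/-/F → run F
t=18: (idle)
t=19: (idle)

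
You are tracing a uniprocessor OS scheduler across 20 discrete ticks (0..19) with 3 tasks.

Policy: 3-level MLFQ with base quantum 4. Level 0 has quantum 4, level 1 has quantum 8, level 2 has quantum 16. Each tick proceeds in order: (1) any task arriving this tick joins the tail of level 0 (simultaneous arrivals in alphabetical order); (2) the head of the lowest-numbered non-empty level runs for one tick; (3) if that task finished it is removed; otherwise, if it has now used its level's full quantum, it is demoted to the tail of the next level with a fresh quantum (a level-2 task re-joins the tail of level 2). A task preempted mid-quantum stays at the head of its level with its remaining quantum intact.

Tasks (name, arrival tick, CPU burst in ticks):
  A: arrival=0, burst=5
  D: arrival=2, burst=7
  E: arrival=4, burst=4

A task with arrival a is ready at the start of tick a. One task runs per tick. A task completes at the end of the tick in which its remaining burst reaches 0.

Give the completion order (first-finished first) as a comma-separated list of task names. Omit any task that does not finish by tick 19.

t=0: L0/L1/L2 = A/-/- → run A
t=1: L0/L1/L2 = A/-/- → run A
t=2: L0/L1/L2 = AD/-/- → run A
t=3: L0/L1/L2 = AD/-/- → run A
t=4: L0/L1/L2 = DE/A/- → run D
t=5: L0/L1/L2 = DE/A/- → run D
t=6: L0/L1/L2 = DE/A/- → run D
t=7: L0/L1/L2 = DE/A/- → run D
t=8: L0/L1/L2 = E/AD/- → run E
t=9: L0/L1/L2 = E/AD/- → run E
t=10: L0/L1/L2 = E/AD/- → run E
t=11: L0/L1/L2 = E/AD/- → run E
t=12: L0/L1/L2 = -/AD/- → run A
t=13: L0/L1/L2 = -/D/- → run D
t=14: L0/L1/L2 = -/D/- → run D
t=15: L0/L1/L2 = -/D/- → run D
t=16: (idle)
t=17: (idle)
t=18: (idle)
t=19: (idle)

completion order = E, A, D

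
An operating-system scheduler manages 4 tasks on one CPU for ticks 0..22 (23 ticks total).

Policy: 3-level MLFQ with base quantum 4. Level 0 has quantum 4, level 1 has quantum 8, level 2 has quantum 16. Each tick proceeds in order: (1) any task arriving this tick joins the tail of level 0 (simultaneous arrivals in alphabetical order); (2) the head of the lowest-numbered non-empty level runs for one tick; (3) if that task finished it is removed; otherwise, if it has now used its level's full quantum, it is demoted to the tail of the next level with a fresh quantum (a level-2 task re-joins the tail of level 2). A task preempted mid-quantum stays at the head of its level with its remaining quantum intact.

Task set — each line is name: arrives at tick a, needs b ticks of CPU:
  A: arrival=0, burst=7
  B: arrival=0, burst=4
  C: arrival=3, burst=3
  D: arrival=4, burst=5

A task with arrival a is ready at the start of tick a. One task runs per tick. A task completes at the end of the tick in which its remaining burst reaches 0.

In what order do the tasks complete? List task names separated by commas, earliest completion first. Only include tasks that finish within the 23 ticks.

completion order = B, C, A, D

t=0: L0/L1/L2 = AB/-/- → run A
t=1: L0/L1/L2 = AB/-/- → run A
t=2: L0/L1/L2 = AB/-/- → run A
t=3: L0/L1/L2 = ABC/-/- → run A
t=4: L0/L1/L2 = BCD/A/- → run B
t=5: L0/L1/L2 = BCD/A/- → run B
t=6: L0/L1/L2 = BCD/A/- → run B
t=7: L0/L1/L2 = BCD/A/- → run B
t=8: L0/L1/L2 = CD/A/- → run C
t=9: L0/L1/L2 = CD/A/- → run C
t=10: L0/L1/L2 = CD/A/- → run C
t=11: L0/L1/L2 = D/A/- → run D
t=12: L0/L1/L2 = D/A/- → run D
t=13: L0/L1/L2 = D/A/- → run D
t=14: L0/L1/L2 = D/A/- → run D
t=15: L0/L1/L2 = -/AD/- → run A
t=16: L0/L1/L2 = -/AD/- → run A
t=17: L0/L1/L2 = -/AD/- → run A
t=18: L0/L1/L2 = -/D/- → run D
t=19: (idle)
t=20: (idle)
t=21: (idle)
t=22: (idle)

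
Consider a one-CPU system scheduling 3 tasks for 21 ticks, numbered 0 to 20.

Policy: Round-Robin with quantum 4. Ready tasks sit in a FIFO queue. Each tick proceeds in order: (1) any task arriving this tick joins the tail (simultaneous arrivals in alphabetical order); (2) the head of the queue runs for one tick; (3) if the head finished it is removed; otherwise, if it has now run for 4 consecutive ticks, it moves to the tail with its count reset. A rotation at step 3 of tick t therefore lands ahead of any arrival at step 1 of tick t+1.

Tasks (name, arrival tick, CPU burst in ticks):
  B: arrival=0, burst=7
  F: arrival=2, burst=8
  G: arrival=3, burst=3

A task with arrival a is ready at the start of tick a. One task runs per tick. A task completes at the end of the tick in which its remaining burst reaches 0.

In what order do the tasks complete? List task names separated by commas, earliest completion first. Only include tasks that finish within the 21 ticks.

completion order = G, B, F

t=0: queue=[B] q_used=0 → run B
t=1: queue=[B] q_used=1 → run B
t=2: queue=[B,F] q_used=2 → run B
t=3: queue=[B,F,G] q_used=3 → run B
t=4: queue=[F,G,B] q_used=0 → run F
t=5: queue=[F,G,B] q_used=1 → run F
t=6: queue=[F,G,B] q_used=2 → run F
t=7: queue=[F,G,B] q_used=3 → run F
t=8: queue=[G,B,F] q_used=0 → run G
t=9: queue=[G,B,F] q_used=1 → run G
t=10: queue=[G,B,F] q_used=2 → run G
t=11: queue=[B,F] q_used=0 → run B
t=12: queue=[B,F] q_used=1 → run B
t=13: queue=[B,F] q_used=2 → run B
t=14: queue=[F] q_used=0 → run F
t=15: queue=[F] q_used=1 → run F
t=16: queue=[F] q_used=2 → run F
t=17: queue=[F] q_used=3 → run F
t=18: (idle)
t=19: (idle)
t=20: (idle)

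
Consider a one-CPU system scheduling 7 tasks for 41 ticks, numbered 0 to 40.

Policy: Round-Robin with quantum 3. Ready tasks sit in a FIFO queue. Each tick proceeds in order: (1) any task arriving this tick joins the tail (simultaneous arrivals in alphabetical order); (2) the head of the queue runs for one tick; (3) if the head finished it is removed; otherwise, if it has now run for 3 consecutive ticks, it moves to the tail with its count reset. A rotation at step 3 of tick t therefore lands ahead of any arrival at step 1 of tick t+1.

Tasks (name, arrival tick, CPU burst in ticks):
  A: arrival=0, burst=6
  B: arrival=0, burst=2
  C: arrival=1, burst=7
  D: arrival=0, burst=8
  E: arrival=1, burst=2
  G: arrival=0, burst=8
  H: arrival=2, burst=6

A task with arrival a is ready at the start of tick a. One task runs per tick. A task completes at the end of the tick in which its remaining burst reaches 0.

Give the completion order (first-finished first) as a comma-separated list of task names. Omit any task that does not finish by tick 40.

t=0: queue=[A,B,D,G] q_used=0 → run A
t=1: queue=[A,B,D,G,C,E] q_used=1 → run A
t=2: queue=[A,B,D,G,C,E,H] q_used=2 → run A
t=3: queue=[B,D,G,C,E,H,A] q_used=0 → run B
t=4: queue=[B,D,G,C,E,H,A] q_used=1 → run B
t=5: queue=[D,G,C,E,H,A] q_used=0 → run D
t=6: queue=[D,G,C,E,H,A] q_used=1 → run D
t=7: queue=[D,G,C,E,H,A] q_used=2 → run D
t=8: queue=[G,C,E,H,A,D] q_used=0 → run G
t=9: queue=[G,C,E,H,A,D] q_used=1 → run G
t=10: queue=[G,C,E,H,A,D] q_used=2 → run G
t=11: queue=[C,E,H,A,D,G] q_used=0 → run C
t=12: queue=[C,E,H,A,D,G] q_used=1 → run C
t=13: queue=[C,E,H,A,D,G] q_used=2 → run C
t=14: queue=[E,H,A,D,G,C] q_used=0 → run E
t=15: queue=[E,H,A,D,G,C] q_used=1 → run E
t=16: queue=[H,A,D,G,C] q_used=0 → run H
t=17: queue=[H,A,D,G,C] q_used=1 → run H
t=18: queue=[H,A,D,G,C] q_used=2 → run H
t=19: queue=[A,D,G,C,H] q_used=0 → run A
t=20: queue=[A,D,G,C,H] q_used=1 → run A
t=21: queue=[A,D,G,C,H] q_used=2 → run A
t=22: queue=[D,G,C,H] q_used=0 → run D
t=23: queue=[D,G,C,H] q_used=1 → run D
t=24: queue=[D,G,C,H] q_used=2 → run D
t=25: queue=[G,C,H,D] q_used=0 → run G
t=26: queue=[G,C,H,D] q_used=1 → run G
t=27: queue=[G,C,H,D] q_used=2 → run G
t=28: queue=[C,H,D,G] q_used=0 → run C
t=29: queue=[C,H,D,G] q_used=1 → run C
t=30: queue=[C,H,D,G] q_used=2 → run C
t=31: queue=[H,D,G,C] q_used=0 → run H
t=32: queue=[H,D,G,C] q_used=1 → run H
t=33: queue=[H,D,G,C] q_used=2 → run H
t=34: queue=[D,G,C] q_used=0 → run D
t=35: queue=[D,G,C] q_used=1 → run D
t=36: queue=[G,C] q_used=0 → run G
t=37: queue=[G,C] q_used=1 → run G
t=38: queue=[C] q_used=0 → run C
t=39: (idle)
t=40: (idle)

completion order = B, E, A, H, D, G, C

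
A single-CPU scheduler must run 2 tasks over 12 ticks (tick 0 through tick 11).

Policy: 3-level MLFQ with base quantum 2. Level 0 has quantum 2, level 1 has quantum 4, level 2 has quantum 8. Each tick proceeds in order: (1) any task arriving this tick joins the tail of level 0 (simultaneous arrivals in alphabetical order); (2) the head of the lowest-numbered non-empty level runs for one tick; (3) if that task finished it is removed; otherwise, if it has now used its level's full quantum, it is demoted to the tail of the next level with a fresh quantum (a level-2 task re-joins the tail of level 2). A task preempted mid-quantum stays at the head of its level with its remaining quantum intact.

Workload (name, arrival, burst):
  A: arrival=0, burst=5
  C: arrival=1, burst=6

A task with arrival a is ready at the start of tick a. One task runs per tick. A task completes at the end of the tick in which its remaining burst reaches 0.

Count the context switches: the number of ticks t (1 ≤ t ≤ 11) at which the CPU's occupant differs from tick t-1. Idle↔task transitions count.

context switches = 4

t=0: L0/L1/L2 = A/-/- → run A
t=1: L0/L1/L2 = AC/-/- → run A
t=2: L0/L1/L2 = C/A/- → run C
t=3: L0/L1/L2 = C/A/- → run C
t=4: L0/L1/L2 = -/AC/- → run A
t=5: L0/L1/L2 = -/AC/- → run A
t=6: L0/L1/L2 = -/AC/- → run A
t=7: L0/L1/L2 = -/C/- → run C
t=8: L0/L1/L2 = -/C/- → run C
t=9: L0/L1/L2 = -/C/- → run C
t=10: L0/L1/L2 = -/C/- → run C
t=11: (idle)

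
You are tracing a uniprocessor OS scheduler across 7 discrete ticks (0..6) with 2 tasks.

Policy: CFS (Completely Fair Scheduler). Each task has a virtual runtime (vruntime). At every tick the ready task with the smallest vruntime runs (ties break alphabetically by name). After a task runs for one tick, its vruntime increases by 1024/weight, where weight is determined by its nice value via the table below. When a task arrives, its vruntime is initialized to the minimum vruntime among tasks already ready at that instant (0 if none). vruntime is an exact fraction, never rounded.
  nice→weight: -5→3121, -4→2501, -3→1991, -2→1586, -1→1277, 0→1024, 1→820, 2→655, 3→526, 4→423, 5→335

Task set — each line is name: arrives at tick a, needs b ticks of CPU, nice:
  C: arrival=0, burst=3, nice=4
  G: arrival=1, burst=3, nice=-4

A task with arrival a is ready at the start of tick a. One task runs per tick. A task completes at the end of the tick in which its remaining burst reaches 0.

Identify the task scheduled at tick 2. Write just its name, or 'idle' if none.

t=0: vr[C=0] → run C
t=1: vr[C=1024/423 G=1024/423] → run C
t=2: vr[C=2048/423 G=1024/423] → run G
t=3: vr[C=2048/423 G=2994176/1057923] → run G
t=4: vr[C=2048/423 G=3427328/1057923] → run G
t=5: vr[C=2048/423] → run C
t=6: (idle)

running at tick 2 = G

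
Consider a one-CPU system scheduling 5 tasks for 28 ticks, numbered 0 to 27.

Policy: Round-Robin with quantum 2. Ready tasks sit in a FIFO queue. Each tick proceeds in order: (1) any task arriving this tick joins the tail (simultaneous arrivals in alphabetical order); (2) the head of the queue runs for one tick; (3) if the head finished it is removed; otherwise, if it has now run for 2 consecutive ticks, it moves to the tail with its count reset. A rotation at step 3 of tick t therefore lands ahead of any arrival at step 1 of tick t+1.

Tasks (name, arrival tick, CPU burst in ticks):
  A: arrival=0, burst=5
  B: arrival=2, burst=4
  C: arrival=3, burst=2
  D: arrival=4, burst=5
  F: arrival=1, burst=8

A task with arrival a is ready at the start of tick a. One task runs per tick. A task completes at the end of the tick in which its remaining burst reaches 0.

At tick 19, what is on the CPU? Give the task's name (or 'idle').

t=0: queue=[A] q_used=0 → run A
t=1: queue=[A,F] q_used=1 → run A
t=2: queue=[F,A,B] q_used=0 → run F
t=3: queue=[F,A,B,C] q_used=1 → run F
t=4: queue=[A,B,C,F,D] q_used=0 → run A
t=5: queue=[A,B,C,F,D] q_used=1 → run A
t=6: queue=[B,C,F,D,A] q_used=0 → run B
t=7: queue=[B,C,F,D,A] q_used=1 → run B
t=8: queue=[C,F,D,A,B] q_used=0 → run C
t=9: queue=[C,F,D,A,B] q_used=1 → run C
t=10: queue=[F,D,A,B] q_used=0 → run F
t=11: queue=[F,D,A,B] q_used=1 → run F
t=12: queue=[D,A,B,F] q_used=0 → run D
t=13: queue=[D,A,B,F] q_used=1 → run D
t=14: queue=[A,B,F,D] q_used=0 → run A
t=15: queue=[B,F,D] q_used=0 → run B
t=16: queue=[B,F,D] q_used=1 → run B
t=17: queue=[F,D] q_used=0 → run F
t=18: queue=[F,D] q_used=1 → run F
t=19: queue=[D,F] q_used=0 → run D
t=20: queue=[D,F] q_used=1 → run D
t=21: queue=[F,D] q_used=0 → run F
t=22: queue=[F,D] q_used=1 → run F
t=23: queue=[D] q_used=0 → run D
t=24: (idle)
t=25: (idle)
t=26: (idle)
t=27: (idle)

running at tick 19 = D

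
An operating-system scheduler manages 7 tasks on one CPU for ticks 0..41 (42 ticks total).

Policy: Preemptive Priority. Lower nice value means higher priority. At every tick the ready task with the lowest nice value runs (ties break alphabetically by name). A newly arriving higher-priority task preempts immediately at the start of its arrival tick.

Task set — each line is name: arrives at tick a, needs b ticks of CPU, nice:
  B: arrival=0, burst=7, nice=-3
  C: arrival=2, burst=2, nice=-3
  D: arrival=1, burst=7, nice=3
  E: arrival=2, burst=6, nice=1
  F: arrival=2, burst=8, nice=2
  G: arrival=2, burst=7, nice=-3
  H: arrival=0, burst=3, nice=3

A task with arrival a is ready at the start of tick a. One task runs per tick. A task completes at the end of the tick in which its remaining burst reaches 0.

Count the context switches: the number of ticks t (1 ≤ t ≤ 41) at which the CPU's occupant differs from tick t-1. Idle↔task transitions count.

context switches = 7

t=0: ready={B,H} → run B
t=1: ready={B,D,H} → run B
t=2: ready={B,C,D,E,F,G,H} → run B
t=3: ready={B,C,D,E,F,G,H} → run B
t=4: ready={B,C,D,E,F,G,H} → run B
t=5: ready={B,C,D,E,F,G,H} → run B
t=6: ready={B,C,D,E,F,G,H} → run B
t=7: ready={C,D,E,F,G,H} → run C
t=8: ready={C,D,E,F,G,H} → run C
t=9: ready={D,E,F,G,H} → run G
t=10: ready={D,E,F,G,H} → run G
t=11: ready={D,E,F,G,H} → run G
t=12: ready={D,E,F,G,H} → run G
t=13: ready={D,E,F,G,H} → run G
t=14: ready={D,E,F,G,H} → run G
t=15: ready={D,E,F,G,H} → run G
t=16: ready={D,E,F,H} → run E
t=17: ready={D,E,F,H} → run E
t=18: ready={D,E,F,H} → run E
t=19: ready={D,E,F,H} → run E
t=20: ready={D,E,F,H} → run E
t=21: ready={D,E,F,H} → run E
t=22: ready={D,F,H} → run F
t=23: ready={D,F,H} → run F
t=24: ready={D,F,H} → run F
t=25: ready={D,F,H} → run F
t=26: ready={D,F,H} → run F
t=27: ready={D,F,H} → run F
t=28: ready={D,F,H} → run F
t=29: ready={D,F,H} → run F
t=30: ready={D,H} → run D
t=31: ready={D,H} → run D
t=32: ready={D,H} → run D
t=33: ready={D,H} → run D
t=34: ready={D,H} → run D
t=35: ready={D,H} → run D
t=36: ready={D,H} → run D
t=37: ready={H} → run H
t=38: ready={H} → run H
t=39: ready={H} → run H
t=40: (idle)
t=41: (idle)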